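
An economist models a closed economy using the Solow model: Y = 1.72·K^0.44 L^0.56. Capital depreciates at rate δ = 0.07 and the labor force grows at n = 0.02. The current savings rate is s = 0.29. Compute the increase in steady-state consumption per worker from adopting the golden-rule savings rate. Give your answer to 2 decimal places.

Δc ≈ 0.44

Break-even investment rate: n + δ = 0.02 + 0.07 = 0.09.
Current steady state (s = 0.29): k* = (0.29·1.72/0.09)^(1/0.56) ≈ 21.2817, y* = 1.72·21.2817^0.44 ≈ 6.6047, c* = (1−0.29)·6.6047 ≈ 4.6893.
Golden rule sets MPK = n+δ: 0.44·1.72·k^(0.44−1) = 0.09, so k_gold = (0.44·1.72/0.09)^(1/0.56) ≈ 44.8042.
y_gold = 1.72·44.8042^0.44 ≈ 9.1645, c_gold = y_gold − 0.09·k_gold ≈ 5.1321.
Gain: Δc = 5.1321 − 4.6893 ≈ 0.4428.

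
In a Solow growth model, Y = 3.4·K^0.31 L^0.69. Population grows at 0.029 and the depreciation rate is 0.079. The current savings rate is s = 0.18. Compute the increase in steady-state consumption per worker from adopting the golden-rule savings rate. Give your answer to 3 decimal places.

Δc ≈ 0.451

Capital per worker breaks even when investment replaces (n + δ)·k; here n + δ = 0.108.
Current steady state (s = 0.18): k* = (0.18·3.4/0.108)^(1/0.69) ≈ 12.3532, y* = 3.4·12.3532^0.31 ≈ 7.4119, c* = (1−0.18)·7.4119 ≈ 6.0778.
Golden rule sets MPK = n+δ: 0.31·3.4·k^(0.31−1) = 0.108, so k_gold = (0.31·3.4/0.108)^(1/0.69) ≈ 27.1605.
y_gold = 3.4·27.1605^0.31 ≈ 9.4624, c_gold = y_gold − 0.108·k_gold ≈ 6.5290.
Gain: Δc = 6.5290 − 6.0778 ≈ 0.4513.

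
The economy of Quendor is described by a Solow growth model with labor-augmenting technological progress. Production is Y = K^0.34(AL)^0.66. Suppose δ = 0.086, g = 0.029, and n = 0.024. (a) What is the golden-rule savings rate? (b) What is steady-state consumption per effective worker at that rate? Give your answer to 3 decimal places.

The effective depreciation rate is n + g + δ = 0.024 + 0.029 + 0.086 = 0.139.
For Cobb-Douglas, s_gold equals capital's share: s_gold = 0.34.
Golden rule sets MPK = n+g+δ: 0.34·k^(0.34−1) = 0.139, so k_gold = (0.34/0.139)^(1/0.66) ≈ 3.8778.
y_gold = 3.8778^0.34 ≈ 1.5853; c_gold = (1−0.34)·y_gold ≈ 1.0463.

(a) s_gold = 0.340; (b) c_gold ≈ 1.046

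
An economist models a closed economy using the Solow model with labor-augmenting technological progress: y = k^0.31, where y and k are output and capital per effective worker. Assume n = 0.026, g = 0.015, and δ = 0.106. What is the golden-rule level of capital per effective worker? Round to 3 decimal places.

Capital per effective worker breaks even when investment replaces (n + g + δ)·k; here n + g + δ = 0.147.
Golden rule sets MPK = n+g+δ: 0.31·k^(0.31−1) = 0.147, so k_gold = (0.31/0.147)^(1/0.69) ≈ 2.9487.

k_gold ≈ 2.949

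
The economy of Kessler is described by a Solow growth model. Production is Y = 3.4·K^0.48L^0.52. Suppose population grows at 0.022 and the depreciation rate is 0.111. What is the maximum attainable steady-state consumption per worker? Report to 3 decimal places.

c_gold ≈ 17.889

Break-even investment rate: n + δ = 0.022 + 0.111 = 0.133.
Setting f'(k) = n+δ gives 0.48·3.4·k^(0.48−1) = 0.133, hence k_gold = (0.48·3.4/0.133)^(1/0.52) ≈ 124.1589.
y_gold = 3.4·124.1589^0.48 ≈ 34.4024.
c_gold = y_gold − (n+δ)·k_gold = 34.4024 − 0.133·124.1589 ≈ 17.8892.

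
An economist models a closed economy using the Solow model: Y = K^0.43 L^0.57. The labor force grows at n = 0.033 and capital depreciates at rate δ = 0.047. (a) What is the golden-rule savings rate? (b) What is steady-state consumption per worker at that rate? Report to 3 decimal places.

(a) s_gold = 0.430; (b) c_gold ≈ 2.027

Capital per worker breaks even when investment replaces (n + δ)·k; here n + δ = 0.08.
For Cobb-Douglas, s_gold equals capital's share: s_gold = 0.43.
Setting f'(k) = n+δ gives 0.43·k^(0.43−1) = 0.08, hence k_gold = (0.43/0.08)^(1/0.57) ≈ 19.1146.
y_gold = 19.1146^0.43 ≈ 3.5562; c_gold = (1−0.43)·y_gold ≈ 2.0270.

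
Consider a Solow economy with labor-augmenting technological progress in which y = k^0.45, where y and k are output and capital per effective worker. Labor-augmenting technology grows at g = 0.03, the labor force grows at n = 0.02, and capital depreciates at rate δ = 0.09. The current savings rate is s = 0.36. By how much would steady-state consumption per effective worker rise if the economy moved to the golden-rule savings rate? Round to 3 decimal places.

Δc ≈ 0.044

n + g + δ = 0.02 + 0.03 + 0.09 = 0.14.
Current steady state (s = 0.36): k* = (0.36/0.14)^(1/0.55) ≈ 5.5689, y* = 5.5689^0.45 ≈ 2.1657, c* = (1−0.36)·2.1657 ≈ 1.3860.
Golden rule sets MPK = n+g+δ: 0.45·k^(0.45−1) = 0.14, so k_gold = (0.45/0.14)^(1/0.55) ≈ 8.3555.
y_gold = 8.3555^0.45 ≈ 2.5995, c_gold = y_gold − 0.14·k_gold ≈ 1.4297.
Gain: Δc = 1.4297 − 1.3860 ≈ 0.0437.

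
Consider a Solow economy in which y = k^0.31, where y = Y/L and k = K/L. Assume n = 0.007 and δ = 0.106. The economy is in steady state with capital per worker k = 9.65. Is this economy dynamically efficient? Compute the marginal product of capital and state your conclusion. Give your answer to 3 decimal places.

The effective depreciation rate is n + δ = 0.007 + 0.106 = 0.113.
MPK = 0.31·k^(0.31−1) = 0.31·9.65^(-0.69) ≈ 0.0649.
MPK < 0.113, so the economy is dynamically inefficient (over-saving).

dynamically inefficient; MPK ≈ 0.065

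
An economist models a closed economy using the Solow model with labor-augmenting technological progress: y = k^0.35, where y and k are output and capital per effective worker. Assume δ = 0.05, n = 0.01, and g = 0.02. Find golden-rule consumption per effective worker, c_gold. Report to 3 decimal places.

n + g + δ = 0.01 + 0.02 + 0.05 = 0.08.
At the golden rule the marginal product of capital equals n+g+δ: 0.35·k^(0.35−1) = 0.08. Solving, k_gold = (0.35/0.08)^(1/0.65) ≈ 9.6855.
y_gold = 9.6855^0.35 ≈ 2.2138.
c_gold = y_gold − (n+g+δ)·k_gold = 2.2138 − 0.08·9.6855 ≈ 1.4390.

c_gold ≈ 1.439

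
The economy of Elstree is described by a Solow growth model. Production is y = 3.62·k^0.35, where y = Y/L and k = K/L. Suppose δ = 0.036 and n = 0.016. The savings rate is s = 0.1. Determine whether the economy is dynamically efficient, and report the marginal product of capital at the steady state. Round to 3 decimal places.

Capital per worker breaks even when investment replaces (n + δ)·k; here n + δ = 0.052.
Steady-state k*: s·A·k^0.35 = 0.052·k gives k* = (0.1·3.62/0.052)^(1/0.65) ≈ 19.7911.
MPK = 0.35·3.62·19.7911^(-0.65) ≈ 0.1820.
MPK > n+δ = 0.052, so the economy is dynamically efficient (under-saving).

dynamically efficient; MPK ≈ 0.182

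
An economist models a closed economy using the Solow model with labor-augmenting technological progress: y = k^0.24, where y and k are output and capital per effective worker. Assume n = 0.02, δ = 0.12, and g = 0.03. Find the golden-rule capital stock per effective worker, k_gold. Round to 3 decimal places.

Capital per effective worker breaks even when investment replaces (n + g + δ)·k; here n + g + δ = 0.17.
Golden rule sets MPK = n+g+δ: 0.24·k^(0.24−1) = 0.17, so k_gold = (0.24/0.17)^(1/0.76) ≈ 1.5742.

k_gold ≈ 1.574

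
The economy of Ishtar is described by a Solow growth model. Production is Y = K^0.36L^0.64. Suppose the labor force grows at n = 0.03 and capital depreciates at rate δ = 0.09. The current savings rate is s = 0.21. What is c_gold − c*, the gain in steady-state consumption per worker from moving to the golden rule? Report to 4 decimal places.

n + δ = 0.03 + 0.09 = 0.12.
Current steady state (s = 0.21): k* = (0.21/0.12)^(1/0.64) ≈ 2.3974, y* = 2.3974^0.36 ≈ 1.3700, c* = (1−0.21)·1.3700 ≈ 1.0823.
Maximizing c = f(k) − (n+δ)·k gives f'(k) = n+δ, i.e. 0.36·k^(0.36−1) = 0.12, so k_gold = (0.36/0.12)^(1/0.64) ≈ 5.5655.
y_gold = 5.5655^0.36 ≈ 1.8552, c_gold = y_gold − 0.12·k_gold ≈ 1.1873.
Gain: Δc = 1.1873 − 1.0823 ≈ 0.1050.

Δc ≈ 0.1050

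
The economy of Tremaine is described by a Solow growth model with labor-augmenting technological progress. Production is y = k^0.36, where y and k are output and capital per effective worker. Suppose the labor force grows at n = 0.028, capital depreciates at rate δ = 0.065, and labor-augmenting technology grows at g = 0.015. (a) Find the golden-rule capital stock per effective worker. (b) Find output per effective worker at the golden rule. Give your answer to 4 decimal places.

(a) k_gold ≈ 6.5614; (b) y_gold ≈ 1.9684

The effective depreciation rate is n + g + δ = 0.028 + 0.015 + 0.065 = 0.108.
Maximizing c = f(k) − (n+g+δ)·k gives f'(k) = n+g+δ, i.e. 0.36·k^(0.36−1) = 0.108, so k_gold = (0.36/0.108)^(1/0.64) ≈ 6.5614.
y_gold = 6.5614^0.36 ≈ 1.9684.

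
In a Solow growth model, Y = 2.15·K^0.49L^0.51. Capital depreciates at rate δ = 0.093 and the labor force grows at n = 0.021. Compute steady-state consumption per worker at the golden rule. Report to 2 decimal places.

Capital per worker breaks even when investment replaces (n + δ)·k; here n + δ = 0.114.
At the golden rule the marginal product of capital equals n+δ: 0.49·2.15·k^(0.49−1) = 0.114. Solving, k_gold = (0.49·2.15/0.114)^(1/0.51) ≈ 78.2686.
y_gold = 2.15·78.2686^0.49 ≈ 18.2094.
c_gold = y_gold − (n+δ)·k_gold = 18.2094 − 0.114·78.2686 ≈ 9.2868.

c_gold ≈ 9.29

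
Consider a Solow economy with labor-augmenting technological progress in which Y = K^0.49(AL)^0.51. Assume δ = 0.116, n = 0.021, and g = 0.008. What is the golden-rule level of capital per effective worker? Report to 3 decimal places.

Capital per effective worker breaks even when investment replaces (n + g + δ)·k; here n + g + δ = 0.145.
At the golden rule the marginal product of capital equals n+g+δ: 0.49·k^(0.49−1) = 0.145. Solving, k_gold = (0.49/0.145)^(1/0.51) ≈ 10.8872.

k_gold ≈ 10.887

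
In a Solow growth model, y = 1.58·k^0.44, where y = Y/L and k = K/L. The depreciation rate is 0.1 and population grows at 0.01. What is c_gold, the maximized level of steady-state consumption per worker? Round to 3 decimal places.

c_gold ≈ 3.767

The effective depreciation rate is n + δ = 0.01 + 0.1 = 0.11.
Golden rule sets MPK = n+δ: 0.44·1.58·k^(0.44−1) = 0.11, so k_gold = (0.44·1.58/0.11)^(1/0.56) ≈ 26.9062.
y_gold = 1.58·26.9062^0.44 ≈ 6.7265.
c_gold = y_gold − (n+δ)·k_gold = 6.7265 − 0.11·26.9062 ≈ 3.7669.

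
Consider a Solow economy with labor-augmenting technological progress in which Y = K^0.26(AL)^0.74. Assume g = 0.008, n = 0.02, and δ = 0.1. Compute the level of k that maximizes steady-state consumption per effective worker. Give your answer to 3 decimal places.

k_gold ≈ 2.606

The effective depreciation rate is n + g + δ = 0.02 + 0.008 + 0.1 = 0.128.
Maximizing c = f(k) − (n+g+δ)·k gives f'(k) = n+g+δ, i.e. 0.26·k^(0.26−1) = 0.128, so k_gold = (0.26/0.128)^(1/0.74) ≈ 2.6055.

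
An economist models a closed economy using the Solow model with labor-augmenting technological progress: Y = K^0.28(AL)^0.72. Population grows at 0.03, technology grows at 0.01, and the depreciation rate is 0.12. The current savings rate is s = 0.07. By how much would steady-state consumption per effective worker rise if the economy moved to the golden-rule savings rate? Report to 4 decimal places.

Δc ≈ 0.2207

n + g + δ = 0.03 + 0.01 + 0.12 = 0.16.
Current steady state (s = 0.07): k* = (0.07/0.16)^(1/0.72) ≈ 0.3172, y* = 0.3172^0.28 ≈ 0.7251, c* = (1−0.07)·0.7251 ≈ 0.6743.
At the golden rule the marginal product of capital equals n+g+δ: 0.28·k^(0.28−1) = 0.16. Solving, k_gold = (0.28/0.16)^(1/0.72) ≈ 2.1755.
y_gold = 2.1755^0.28 ≈ 1.2431, c_gold = y_gold − 0.16·k_gold ≈ 0.8950.
Gain: Δc = 0.8950 − 0.6743 ≈ 0.2207.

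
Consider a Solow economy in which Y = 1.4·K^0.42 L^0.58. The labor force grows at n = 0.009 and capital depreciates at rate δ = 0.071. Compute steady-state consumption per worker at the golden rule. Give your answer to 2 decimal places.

c_gold ≈ 3.44

n + δ = 0.009 + 0.071 = 0.08.
At the golden rule the marginal product of capital equals n+δ: 0.42·1.4·k^(0.42−1) = 0.08. Solving, k_gold = (0.42·1.4/0.08)^(1/0.58) ≈ 31.1601.
y_gold = 1.4·31.1601^0.42 ≈ 5.9353.
c_gold = y_gold − (n+δ)·k_gold = 5.9353 − 0.08·31.1601 ≈ 3.4424.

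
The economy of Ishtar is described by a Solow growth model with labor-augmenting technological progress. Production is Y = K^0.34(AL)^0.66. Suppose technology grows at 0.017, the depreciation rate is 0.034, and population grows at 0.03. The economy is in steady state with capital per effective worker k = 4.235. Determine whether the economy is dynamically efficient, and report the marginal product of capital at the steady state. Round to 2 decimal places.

dynamically efficient; MPK ≈ 0.13

n + g + δ = 0.03 + 0.017 + 0.034 = 0.081.
MPK = 0.34·k^(0.34−1) = 0.34·4.235^(-0.66) ≈ 0.1311.
MPK > 0.081, so the economy is dynamically efficient (under-saving).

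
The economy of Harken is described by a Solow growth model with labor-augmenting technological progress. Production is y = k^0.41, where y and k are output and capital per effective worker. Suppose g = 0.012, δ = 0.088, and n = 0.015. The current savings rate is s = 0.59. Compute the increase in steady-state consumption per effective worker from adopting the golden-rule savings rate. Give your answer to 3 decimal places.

Δc ≈ 0.150

Break-even investment rate: n + g + δ = 0.015 + 0.012 + 0.088 = 0.115.
Current steady state (s = 0.59): k* = (0.59/0.115)^(1/0.59) ≈ 15.9827, y* = 15.9827^0.41 ≈ 3.1153, c* = (1−0.59)·3.1153 ≈ 1.2773.
Golden rule sets MPK = n+g+δ: 0.41·k^(0.41−1) = 0.115, so k_gold = (0.41/0.115)^(1/0.59) ≈ 8.6246.
y_gold = 8.6246^0.41 ≈ 2.4191, c_gold = y_gold − 0.115·k_gold ≈ 1.4273.
Gain: Δc = 1.4273 − 1.2773 ≈ 0.1500.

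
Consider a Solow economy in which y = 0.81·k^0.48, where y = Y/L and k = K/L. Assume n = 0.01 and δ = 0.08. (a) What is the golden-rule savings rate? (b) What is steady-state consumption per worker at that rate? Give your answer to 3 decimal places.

The effective depreciation rate is n + δ = 0.01 + 0.08 = 0.09.
For Cobb-Douglas, s_gold equals capital's share: s_gold = 0.48.
Golden rule sets MPK = n+δ: 0.48·0.81·k^(0.48−1) = 0.09, so k_gold = (0.48·0.81/0.09)^(1/0.52) ≈ 16.6757.
y_gold = 0.81·16.6757^0.48 ≈ 3.1267; c_gold = (1−0.48)·y_gold ≈ 1.6259.

(a) s_gold = 0.480; (b) c_gold ≈ 1.626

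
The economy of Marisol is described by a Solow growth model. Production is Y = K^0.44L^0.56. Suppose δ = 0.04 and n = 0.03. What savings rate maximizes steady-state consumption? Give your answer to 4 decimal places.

The effective depreciation rate is n + δ = 0.03 + 0.04 = 0.07.
At the golden rule MPK = n+δ, and in any Cobb-Douglas steady state s = (n+δ)·k/y = MPK·k/y = capital's share 0.44.

s_gold = 0.4400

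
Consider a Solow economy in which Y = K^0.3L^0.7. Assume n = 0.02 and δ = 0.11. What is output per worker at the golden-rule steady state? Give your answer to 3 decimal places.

y_gold ≈ 1.431

Break-even investment rate: n + δ = 0.02 + 0.11 = 0.13.
Golden rule sets MPK = n+δ: 0.3·k^(0.3−1) = 0.13, so k_gold = (0.3/0.13)^(1/0.7) ≈ 3.3024.
Output: y_gold = k_gold^0.3 = 3.3024^0.3 ≈ 1.4310.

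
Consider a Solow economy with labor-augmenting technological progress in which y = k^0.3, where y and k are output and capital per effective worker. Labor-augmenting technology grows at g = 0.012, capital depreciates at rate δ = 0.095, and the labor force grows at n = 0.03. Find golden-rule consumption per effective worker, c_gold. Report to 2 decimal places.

n + g + δ = 0.03 + 0.012 + 0.095 = 0.137.
Maximizing c = f(k) − (n+g+δ)·k gives f'(k) = n+g+δ, i.e. 0.3·k^(0.3−1) = 0.137, so k_gold = (0.3/0.137)^(1/0.7) ≈ 3.0640.
y_gold = 3.0640^0.3 ≈ 1.3992.
c_gold = y_gold − (n+g+δ)·k_gold = 1.3992 − 0.137·3.0640 ≈ 0.9795.

c_gold ≈ 0.98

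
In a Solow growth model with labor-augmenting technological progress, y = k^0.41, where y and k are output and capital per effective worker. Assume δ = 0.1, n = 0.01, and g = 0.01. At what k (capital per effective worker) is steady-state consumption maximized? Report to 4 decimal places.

k_gold ≈ 8.0244

The effective depreciation rate is n + g + δ = 0.01 + 0.01 + 0.1 = 0.12.
At the golden rule the marginal product of capital equals n+g+δ: 0.41·k^(0.41−1) = 0.12. Solving, k_gold = (0.41/0.12)^(1/0.59) ≈ 8.0244.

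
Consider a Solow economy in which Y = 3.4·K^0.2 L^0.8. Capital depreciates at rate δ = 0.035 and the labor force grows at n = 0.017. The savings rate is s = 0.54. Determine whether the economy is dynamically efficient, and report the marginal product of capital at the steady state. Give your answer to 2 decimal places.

Break-even investment rate: n + δ = 0.017 + 0.035 = 0.052.
Steady-state k*: s·A·k^0.2 = 0.052·k gives k* = (0.54·3.4/0.052)^(1/0.8) ≈ 86.0670.
MPK = 0.2·3.4·86.0670^(-0.8) ≈ 0.0193.
MPK < n+δ = 0.052, so the economy is dynamically inefficient (over-saving).

dynamically inefficient; MPK ≈ 0.02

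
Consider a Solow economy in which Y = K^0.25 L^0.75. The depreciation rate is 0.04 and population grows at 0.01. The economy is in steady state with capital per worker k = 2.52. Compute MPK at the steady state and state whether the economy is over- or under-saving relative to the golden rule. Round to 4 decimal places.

n + δ = 0.01 + 0.04 = 0.05.
MPK = 0.25·k^(0.25−1) = 0.25·2.52^(-0.75) ≈ 0.1250.
MPK > 0.05, so the economy is dynamically efficient (under-saving).

under-saving; MPK ≈ 0.1250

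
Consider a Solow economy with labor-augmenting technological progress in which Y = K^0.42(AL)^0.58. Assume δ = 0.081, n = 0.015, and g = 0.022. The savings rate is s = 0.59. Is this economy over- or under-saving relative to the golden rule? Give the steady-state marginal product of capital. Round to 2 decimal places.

n + g + δ = 0.015 + 0.022 + 0.081 = 0.118.
Steady-state k*: s·k^0.42 = 0.118·k gives k* = (0.59/0.118)^(1/0.58) ≈ 16.0369.
MPK = 0.42·16.0369^(-0.58) ≈ 0.0840.
MPK < n+g+δ = 0.118, so the economy is dynamically inefficient (over-saving).

over-saving; MPK ≈ 0.08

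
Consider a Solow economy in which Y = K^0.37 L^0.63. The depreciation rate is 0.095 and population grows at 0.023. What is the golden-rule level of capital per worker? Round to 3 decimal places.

k_gold ≈ 6.135

The effective depreciation rate is n + δ = 0.023 + 0.095 = 0.118.
At the golden rule the marginal product of capital equals n+δ: 0.37·k^(0.37−1) = 0.118. Solving, k_gold = (0.37/0.118)^(1/0.63) ≈ 6.1349.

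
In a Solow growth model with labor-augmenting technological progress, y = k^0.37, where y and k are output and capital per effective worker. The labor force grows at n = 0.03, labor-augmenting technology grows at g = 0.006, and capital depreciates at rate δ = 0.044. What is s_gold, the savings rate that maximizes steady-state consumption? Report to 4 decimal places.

s_gold = 0.3700

n + g + δ = 0.03 + 0.006 + 0.044 = 0.08.
At the golden rule MPK = n+g+δ, and in any Cobb-Douglas steady state s = (n+g+δ)·k/y = MPK·k/y = capital's share 0.37.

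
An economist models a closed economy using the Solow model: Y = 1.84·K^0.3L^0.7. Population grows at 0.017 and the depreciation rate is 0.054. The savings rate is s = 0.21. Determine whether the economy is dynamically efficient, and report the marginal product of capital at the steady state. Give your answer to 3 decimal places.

Break-even investment rate: n + δ = 0.017 + 0.054 = 0.071.
Steady-state k*: s·A·k^0.3 = 0.071·k gives k* = (0.21·1.84/0.071)^(1/0.7) ≈ 11.2490.
MPK = 0.3·1.84·11.2490^(-0.7) ≈ 0.1014.
MPK > n+δ = 0.071, so the economy is dynamically efficient (under-saving).

dynamically efficient; MPK ≈ 0.101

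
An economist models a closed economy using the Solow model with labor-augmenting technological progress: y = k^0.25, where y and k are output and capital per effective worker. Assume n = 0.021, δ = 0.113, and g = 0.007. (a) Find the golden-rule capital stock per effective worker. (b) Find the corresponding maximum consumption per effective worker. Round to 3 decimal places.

(a) k_gold ≈ 2.146; (b) c_gold ≈ 0.908

Capital per effective worker breaks even when investment replaces (n + g + δ)·k; here n + g + δ = 0.141.
Maximizing c = f(k) − (n+g+δ)·k gives f'(k) = n+g+δ, i.e. 0.25·k^(0.25−1) = 0.141, so k_gold = (0.25/0.141)^(1/0.75) ≈ 2.1460.
y_gold = 2.1460^0.25 ≈ 1.2103; c_gold = y_gold − 0.141·k_gold ≈ 0.9078.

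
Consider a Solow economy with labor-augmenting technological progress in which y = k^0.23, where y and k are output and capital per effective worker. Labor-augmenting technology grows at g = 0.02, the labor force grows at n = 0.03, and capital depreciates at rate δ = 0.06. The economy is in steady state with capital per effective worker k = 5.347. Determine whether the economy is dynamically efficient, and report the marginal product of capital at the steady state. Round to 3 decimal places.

dynamically inefficient; MPK ≈ 0.063

n + g + δ = 0.03 + 0.02 + 0.06 = 0.11.
MPK = 0.23·k^(0.23−1) = 0.23·5.347^(-0.77) ≈ 0.0633.
MPK < 0.11, so the economy is dynamically inefficient (over-saving).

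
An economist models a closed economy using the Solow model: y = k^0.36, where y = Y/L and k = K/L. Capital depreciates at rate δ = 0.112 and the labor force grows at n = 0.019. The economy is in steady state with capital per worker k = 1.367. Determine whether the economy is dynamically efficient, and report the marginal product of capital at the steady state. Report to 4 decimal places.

n + δ = 0.019 + 0.112 = 0.131.
MPK = 0.36·k^(0.36−1) = 0.36·1.367^(-0.64) ≈ 0.2947.
MPK > 0.131, so the economy is dynamically efficient (under-saving).

dynamically efficient; MPK ≈ 0.2947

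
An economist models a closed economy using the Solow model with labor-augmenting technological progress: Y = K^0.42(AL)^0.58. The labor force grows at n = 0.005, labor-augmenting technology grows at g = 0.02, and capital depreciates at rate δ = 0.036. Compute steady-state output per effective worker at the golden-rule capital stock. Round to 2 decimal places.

y_gold ≈ 4.04

Capital per effective worker breaks even when investment replaces (n + g + δ)·k; here n + g + δ = 0.061.
Setting f'(k) = n+g+δ gives 0.42·k^(0.42−1) = 0.061, hence k_gold = (0.42/0.061)^(1/0.58) ≈ 27.8412.
Output: y_gold = k_gold^0.42 = 27.8412^0.42 ≈ 4.0436.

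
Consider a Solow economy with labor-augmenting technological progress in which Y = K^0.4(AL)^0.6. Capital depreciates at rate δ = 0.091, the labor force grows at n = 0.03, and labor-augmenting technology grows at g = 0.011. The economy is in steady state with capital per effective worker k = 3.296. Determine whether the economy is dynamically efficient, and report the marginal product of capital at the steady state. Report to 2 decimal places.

The effective depreciation rate is n + g + δ = 0.03 + 0.011 + 0.091 = 0.132.
MPK = 0.4·k^(0.4−1) = 0.4·3.296^(-0.6) ≈ 0.1956.
MPK > 0.132, so the economy is dynamically efficient (under-saving).

dynamically efficient; MPK ≈ 0.20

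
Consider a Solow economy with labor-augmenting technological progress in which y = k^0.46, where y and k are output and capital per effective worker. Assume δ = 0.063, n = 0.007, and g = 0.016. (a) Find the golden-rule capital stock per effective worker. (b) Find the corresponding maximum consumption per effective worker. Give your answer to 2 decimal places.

Capital per effective worker breaks even when investment replaces (n + g + δ)·k; here n + g + δ = 0.086.
At the golden rule the marginal product of capital equals n+g+δ: 0.46·k^(0.46−1) = 0.086. Solving, k_gold = (0.46/0.086)^(1/0.54) ≈ 22.3166.
y_gold = 22.3166^0.46 ≈ 4.1722; c_gold = y_gold − 0.086·k_gold ≈ 2.2530.

(a) k_gold ≈ 22.32; (b) c_gold ≈ 2.25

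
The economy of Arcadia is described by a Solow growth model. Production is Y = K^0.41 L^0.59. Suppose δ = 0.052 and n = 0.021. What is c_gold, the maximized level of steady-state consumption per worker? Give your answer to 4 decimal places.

Break-even investment rate: n + δ = 0.021 + 0.052 = 0.073.
At the golden rule the marginal product of capital equals n+δ: 0.41·k^(0.41−1) = 0.073. Solving, k_gold = (0.41/0.073)^(1/0.59) ≈ 18.6326.
y_gold = 18.6326^0.41 ≈ 3.3175.
c_gold = y_gold − (n+δ)·k_gold = 3.3175 − 0.073·18.6326 ≈ 1.9573.

c_gold ≈ 1.9573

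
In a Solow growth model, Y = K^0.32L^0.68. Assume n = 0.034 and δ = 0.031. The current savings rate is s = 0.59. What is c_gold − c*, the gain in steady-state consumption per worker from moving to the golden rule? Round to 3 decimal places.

Δc ≈ 0.282

Break-even investment rate: n + δ = 0.034 + 0.031 = 0.065.
Current steady state (s = 0.59): k* = (0.59/0.065)^(1/0.68) ≈ 25.6291, y* = 25.6291^0.32 ≈ 2.8235, c* = (1−0.59)·2.8235 ≈ 1.1577.
At the golden rule the marginal product of capital equals n+δ: 0.32·k^(0.32−1) = 0.065. Solving, k_gold = (0.32/0.065)^(1/0.68) ≈ 10.4231.
y_gold = 10.4231^0.32 ≈ 2.1172, c_gold = y_gold − 0.065·k_gold ≈ 1.4397.
Gain: Δc = 1.4397 − 1.1577 ≈ 0.2820.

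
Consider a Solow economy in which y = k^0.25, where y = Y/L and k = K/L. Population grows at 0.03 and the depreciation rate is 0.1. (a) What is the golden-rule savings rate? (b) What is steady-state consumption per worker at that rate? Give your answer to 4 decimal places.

(a) s_gold = 0.2500; (b) c_gold ≈ 0.9327

Break-even investment rate: n + δ = 0.03 + 0.1 = 0.13.
For Cobb-Douglas, s_gold equals capital's share: s_gold = 0.25.
Setting f'(k) = n+δ gives 0.25·k^(0.25−1) = 0.13, hence k_gold = (0.25/0.13)^(1/0.75) ≈ 2.3915.
y_gold = 2.3915^0.25 ≈ 1.2436; c_gold = (1−0.25)·y_gold ≈ 0.9327.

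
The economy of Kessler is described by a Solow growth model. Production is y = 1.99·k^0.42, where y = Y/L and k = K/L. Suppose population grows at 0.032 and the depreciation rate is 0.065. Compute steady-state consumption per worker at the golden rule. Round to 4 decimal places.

The effective depreciation rate is n + δ = 0.032 + 0.065 = 0.097.
Setting f'(k) = n+δ gives 0.42·1.99·k^(0.42−1) = 0.097, hence k_gold = (0.42·1.99/0.097)^(1/0.58) ≈ 40.9863.
y_gold = 1.99·40.9863^0.42 ≈ 9.4659.
c_gold = y_gold − (n+δ)·k_gold = 9.4659 − 0.097·40.9863 ≈ 5.4902.

c_gold ≈ 5.4902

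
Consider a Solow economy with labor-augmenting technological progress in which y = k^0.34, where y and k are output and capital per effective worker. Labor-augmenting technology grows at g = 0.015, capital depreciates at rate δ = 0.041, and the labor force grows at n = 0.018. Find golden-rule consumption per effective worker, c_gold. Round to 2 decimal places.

c_gold ≈ 1.45

The effective depreciation rate is n + g + δ = 0.018 + 0.015 + 0.041 = 0.074.
Golden rule sets MPK = n+g+δ: 0.34·k^(0.34−1) = 0.074, so k_gold = (0.34/0.074)^(1/0.66) ≈ 10.0787.
y_gold = 10.0787^0.34 ≈ 2.1936.
c_gold = y_gold − (n+g+δ)·k_gold = 2.1936 − 0.074·10.0787 ≈ 1.4478.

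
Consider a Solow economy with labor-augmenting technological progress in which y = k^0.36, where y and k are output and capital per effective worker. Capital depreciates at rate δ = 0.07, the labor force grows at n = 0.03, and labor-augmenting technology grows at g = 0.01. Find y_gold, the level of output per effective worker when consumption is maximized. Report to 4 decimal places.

Break-even investment rate: n + g + δ = 0.03 + 0.01 + 0.07 = 0.11.
At the golden rule the marginal product of capital equals n+g+δ: 0.36·k^(0.36−1) = 0.11. Solving, k_gold = (0.36/0.11)^(1/0.64) ≈ 6.3760.
Output: y_gold = k_gold^0.36 = 6.3760^0.36 ≈ 1.9482.

y_gold ≈ 1.9482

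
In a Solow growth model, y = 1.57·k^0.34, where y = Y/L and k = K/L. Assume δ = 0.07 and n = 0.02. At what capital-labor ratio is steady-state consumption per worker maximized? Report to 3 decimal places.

Break-even investment rate: n + δ = 0.02 + 0.07 = 0.09.
At the golden rule the marginal product of capital equals n+δ: 0.34·1.57·k^(0.34−1) = 0.09. Solving, k_gold = (0.34·1.57/0.09)^(1/0.66) ≈ 14.8395.

k_gold ≈ 14.839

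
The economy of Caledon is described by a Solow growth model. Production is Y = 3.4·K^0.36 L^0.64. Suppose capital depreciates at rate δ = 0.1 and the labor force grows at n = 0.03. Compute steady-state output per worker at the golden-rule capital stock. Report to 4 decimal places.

Break-even investment rate: n + δ = 0.03 + 0.1 = 0.13.
Setting f'(k) = n+δ gives 0.36·3.4·k^(0.36−1) = 0.13, hence k_gold = (0.36·3.4/0.13)^(1/0.64) ≈ 33.2370.
Output: y_gold = 3.4·k_gold^0.36 = 3.4·33.2370^0.36 ≈ 12.0023.

y_gold ≈ 12.0023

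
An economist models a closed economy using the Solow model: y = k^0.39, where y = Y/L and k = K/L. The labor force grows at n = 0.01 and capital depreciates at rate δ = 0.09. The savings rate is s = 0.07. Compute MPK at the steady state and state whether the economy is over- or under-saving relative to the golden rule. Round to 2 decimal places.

n + δ = 0.01 + 0.09 = 0.1.
Steady-state k*: s·k^0.39 = 0.1·k gives k* = (0.07/0.1)^(1/0.61) ≈ 0.5573.
MPK = 0.39·0.5573^(-0.61) ≈ 0.5571.
MPK > n+δ = 0.1, so the economy is dynamically efficient (under-saving).

under-saving; MPK ≈ 0.56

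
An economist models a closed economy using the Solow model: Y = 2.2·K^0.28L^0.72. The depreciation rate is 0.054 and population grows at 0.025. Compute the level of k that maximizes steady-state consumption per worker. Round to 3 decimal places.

The effective depreciation rate is n + δ = 0.025 + 0.054 = 0.079.
Setting f'(k) = n+δ gives 0.28·2.2·k^(0.28−1) = 0.079, hence k_gold = (0.28·2.2/0.079)^(1/0.72) ≈ 17.3310.

k_gold ≈ 17.331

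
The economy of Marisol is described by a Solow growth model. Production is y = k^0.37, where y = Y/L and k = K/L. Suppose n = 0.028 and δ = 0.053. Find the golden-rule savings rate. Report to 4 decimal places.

Capital per worker breaks even when investment replaces (n + δ)·k; here n + δ = 0.081.
At the golden rule MPK = n+δ, and in any Cobb-Douglas steady state s = (n+δ)·k/y = MPK·k/y = capital's share 0.37.

s_gold = 0.3700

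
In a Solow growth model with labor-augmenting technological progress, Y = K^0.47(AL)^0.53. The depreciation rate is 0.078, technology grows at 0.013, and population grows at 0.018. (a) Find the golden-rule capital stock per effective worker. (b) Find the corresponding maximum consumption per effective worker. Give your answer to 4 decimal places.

The effective depreciation rate is n + g + δ = 0.018 + 0.013 + 0.078 = 0.109.
Maximizing c = f(k) − (n+g+δ)·k gives f'(k) = n+g+δ, i.e. 0.47·k^(0.47−1) = 0.109, so k_gold = (0.47/0.109)^(1/0.53) ≈ 15.7577.
y_gold = 15.7577^0.47 ≈ 3.6544; c_gold = y_gold − 0.109·k_gold ≈ 1.9369.

(a) k_gold ≈ 15.7577; (b) c_gold ≈ 1.9369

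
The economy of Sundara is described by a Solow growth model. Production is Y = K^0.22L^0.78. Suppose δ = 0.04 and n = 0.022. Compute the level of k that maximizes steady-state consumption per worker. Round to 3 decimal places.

Break-even investment rate: n + δ = 0.022 + 0.04 = 0.062.
At the golden rule the marginal product of capital equals n+δ: 0.22·k^(0.22−1) = 0.062. Solving, k_gold = (0.22/0.062)^(1/0.78) ≈ 5.0719.

k_gold ≈ 5.072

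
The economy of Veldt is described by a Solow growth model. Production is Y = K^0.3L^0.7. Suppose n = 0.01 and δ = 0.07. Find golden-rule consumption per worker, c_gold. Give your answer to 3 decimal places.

The effective depreciation rate is n + δ = 0.01 + 0.07 = 0.08.
Golden rule sets MPK = n+δ: 0.3·k^(0.3−1) = 0.08, so k_gold = (0.3/0.08)^(1/0.7) ≈ 6.6076.
y_gold = 6.6076^0.3 ≈ 1.7620.
c_gold = y_gold − (n+δ)·k_gold = 1.7620 − 0.08·6.6076 ≈ 1.2334.

c_gold ≈ 1.233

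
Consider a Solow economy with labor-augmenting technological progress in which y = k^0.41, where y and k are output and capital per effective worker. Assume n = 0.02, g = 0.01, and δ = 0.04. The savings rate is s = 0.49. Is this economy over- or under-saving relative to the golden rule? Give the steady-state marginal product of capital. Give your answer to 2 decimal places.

The effective depreciation rate is n + g + δ = 0.02 + 0.01 + 0.04 = 0.07.
Steady-state k*: s·k^0.41 = 0.07·k gives k* = (0.49/0.07)^(1/0.59) ≈ 27.0626.
MPK = 0.41·27.0626^(-0.59) ≈ 0.0586.
MPK < n+g+δ = 0.07, so the economy is dynamically inefficient (over-saving).

over-saving; MPK ≈ 0.06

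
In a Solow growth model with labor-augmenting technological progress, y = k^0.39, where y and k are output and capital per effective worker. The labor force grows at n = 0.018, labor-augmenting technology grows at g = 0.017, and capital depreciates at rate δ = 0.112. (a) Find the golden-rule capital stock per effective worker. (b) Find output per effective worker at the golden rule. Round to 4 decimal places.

The effective depreciation rate is n + g + δ = 0.018 + 0.017 + 0.112 = 0.147.
Golden rule sets MPK = n+g+δ: 0.39·k^(0.39−1) = 0.147, so k_gold = (0.39/0.147)^(1/0.61) ≈ 4.9507.
y_gold = 4.9507^0.39 ≈ 1.8660.

(a) k_gold ≈ 4.9507; (b) y_gold ≈ 1.8660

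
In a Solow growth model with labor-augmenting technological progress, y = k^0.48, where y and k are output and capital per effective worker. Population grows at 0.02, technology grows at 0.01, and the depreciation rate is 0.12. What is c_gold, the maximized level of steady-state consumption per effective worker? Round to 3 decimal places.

Break-even investment rate: n + g + δ = 0.02 + 0.01 + 0.12 = 0.15.
Golden rule sets MPK = n+g+δ: 0.48·k^(0.48−1) = 0.15, so k_gold = (0.48/0.15)^(1/0.52) ≈ 9.3636.
y_gold = 9.3636^0.48 ≈ 2.9261.
c_gold = y_gold − (n+g+δ)·k_gold = 2.9261 − 0.15·9.3636 ≈ 1.5216.

c_gold ≈ 1.522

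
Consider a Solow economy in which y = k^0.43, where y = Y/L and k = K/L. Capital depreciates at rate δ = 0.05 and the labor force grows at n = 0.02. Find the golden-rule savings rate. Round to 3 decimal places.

s_gold = 0.430

Capital per worker breaks even when investment replaces (n + δ)·k; here n + δ = 0.07.
At the golden rule MPK = n+δ, and in any Cobb-Douglas steady state s = (n+δ)·k/y = MPK·k/y = capital's share 0.43.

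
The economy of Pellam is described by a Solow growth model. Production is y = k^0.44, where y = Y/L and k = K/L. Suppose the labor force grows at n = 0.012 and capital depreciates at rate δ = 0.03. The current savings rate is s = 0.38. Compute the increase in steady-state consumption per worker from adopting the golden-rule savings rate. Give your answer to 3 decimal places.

Capital per worker breaks even when investment replaces (n + δ)·k; here n + δ = 0.042.
Current steady state (s = 0.38): k* = (0.38/0.042)^(1/0.56) ≈ 51.0619, y* = 51.0619^0.44 ≈ 5.6437, c* = (1−0.38)·5.6437 ≈ 3.4991.
Setting f'(k) = n+δ gives 0.44·k^(0.44−1) = 0.042, hence k_gold = (0.44/0.042)^(1/0.56) ≈ 66.3425.
y_gold = 66.3425^0.44 ≈ 6.3327, c_gold = y_gold − 0.042·k_gold ≈ 3.5463.
Gain: Δc = 3.5463 − 3.4991 ≈ 0.0472.

Δc ≈ 0.047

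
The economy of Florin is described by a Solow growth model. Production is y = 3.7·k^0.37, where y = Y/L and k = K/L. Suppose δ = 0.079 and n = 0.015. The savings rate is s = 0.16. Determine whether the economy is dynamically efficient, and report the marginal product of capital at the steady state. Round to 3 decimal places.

dynamically efficient; MPK ≈ 0.217

n + δ = 0.015 + 0.079 = 0.094.
Steady-state k*: s·A·k^0.37 = 0.094·k gives k* = (0.16·3.7/0.094)^(1/0.63) ≈ 18.5593.
MPK = 0.37·3.7·18.5593^(-0.63) ≈ 0.2174.
MPK > n+δ = 0.094, so the economy is dynamically efficient (under-saving).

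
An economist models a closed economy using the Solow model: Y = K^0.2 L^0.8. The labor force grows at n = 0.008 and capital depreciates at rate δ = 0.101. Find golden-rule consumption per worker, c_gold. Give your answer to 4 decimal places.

c_gold ≈ 0.9311

The effective depreciation rate is n + δ = 0.008 + 0.101 = 0.109.
Setting f'(k) = n+δ gives 0.2·k^(0.2−1) = 0.109, hence k_gold = (0.2/0.109)^(1/0.8) ≈ 2.1355.
y_gold = 2.1355^0.2 ≈ 1.1639.
c_gold = y_gold − (n+δ)·k_gold = 1.1639 − 0.109·2.1355 ≈ 0.9311.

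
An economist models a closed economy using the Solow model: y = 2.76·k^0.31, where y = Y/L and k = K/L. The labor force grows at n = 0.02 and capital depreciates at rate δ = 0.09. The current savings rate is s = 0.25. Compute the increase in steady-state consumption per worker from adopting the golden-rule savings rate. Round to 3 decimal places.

n + δ = 0.02 + 0.09 = 0.11.
Current steady state (s = 0.25): k* = (0.25·2.76/0.11)^(1/0.69) ≈ 14.3131, y* = 2.76·14.3131^0.31 ≈ 6.2978, c* = (1−0.25)·6.2978 ≈ 4.7233.
Golden rule sets MPK = n+δ: 0.31·2.76·k^(0.31−1) = 0.11, so k_gold = (0.31·2.76/0.11)^(1/0.69) ≈ 19.5491.
y_gold = 2.76·19.5491^0.31 ≈ 6.9368, c_gold = y_gold − 0.11·k_gold ≈ 4.7864.
Gain: Δc = 4.7864 − 4.7233 ≈ 0.0631.

Δc ≈ 0.063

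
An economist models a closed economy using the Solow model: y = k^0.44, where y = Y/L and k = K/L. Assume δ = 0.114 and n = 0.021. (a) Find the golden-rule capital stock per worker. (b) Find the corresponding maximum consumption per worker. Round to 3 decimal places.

(a) k_gold ≈ 8.247; (b) c_gold ≈ 1.417

Break-even investment rate: n + δ = 0.021 + 0.114 = 0.135.
Golden rule sets MPK = n+δ: 0.44·k^(0.44−1) = 0.135, so k_gold = (0.44/0.135)^(1/0.56) ≈ 8.2468.
y_gold = 8.2468^0.44 ≈ 2.5303; c_gold = y_gold − 0.135·k_gold ≈ 1.4169.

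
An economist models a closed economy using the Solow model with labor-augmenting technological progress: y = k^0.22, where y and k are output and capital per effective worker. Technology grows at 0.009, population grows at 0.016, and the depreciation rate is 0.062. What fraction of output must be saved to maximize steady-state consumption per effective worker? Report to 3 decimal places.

s_gold = 0.220

The effective depreciation rate is n + g + δ = 0.016 + 0.009 + 0.062 = 0.087.
At the golden rule MPK = n+g+δ, and in any Cobb-Douglas steady state s = (n+g+δ)·k/y = MPK·k/y = capital's share 0.22.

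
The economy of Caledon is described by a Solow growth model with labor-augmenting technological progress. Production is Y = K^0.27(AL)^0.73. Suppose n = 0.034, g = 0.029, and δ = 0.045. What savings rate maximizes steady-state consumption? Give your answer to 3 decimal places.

Capital per effective worker breaks even when investment replaces (n + g + δ)·k; here n + g + δ = 0.108.
At the golden rule MPK = n+g+δ, and in any Cobb-Douglas steady state s = (n+g+δ)·k/y = MPK·k/y = capital's share 0.27.

s_gold = 0.270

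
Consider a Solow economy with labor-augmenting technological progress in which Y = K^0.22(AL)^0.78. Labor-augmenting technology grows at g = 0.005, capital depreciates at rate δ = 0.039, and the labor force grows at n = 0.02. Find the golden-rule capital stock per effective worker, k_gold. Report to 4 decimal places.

k_gold ≈ 4.8696

Capital per effective worker breaks even when investment replaces (n + g + δ)·k; here n + g + δ = 0.064.
Setting f'(k) = n+g+δ gives 0.22·k^(0.22−1) = 0.064, hence k_gold = (0.22/0.064)^(1/0.78) ≈ 4.8696.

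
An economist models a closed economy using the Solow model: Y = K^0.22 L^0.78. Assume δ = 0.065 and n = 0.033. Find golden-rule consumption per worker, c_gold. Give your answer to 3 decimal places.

c_gold ≈ 0.980

Capital per worker breaks even when investment replaces (n + δ)·k; here n + δ = 0.098.
At the golden rule the marginal product of capital equals n+δ: 0.22·k^(0.22−1) = 0.098. Solving, k_gold = (0.22/0.098)^(1/0.78) ≈ 2.8200.
y_gold = 2.8200^0.22 ≈ 1.2562.
c_gold = y_gold − (n+δ)·k_gold = 1.2562 − 0.098·2.8200 ≈ 0.9798.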